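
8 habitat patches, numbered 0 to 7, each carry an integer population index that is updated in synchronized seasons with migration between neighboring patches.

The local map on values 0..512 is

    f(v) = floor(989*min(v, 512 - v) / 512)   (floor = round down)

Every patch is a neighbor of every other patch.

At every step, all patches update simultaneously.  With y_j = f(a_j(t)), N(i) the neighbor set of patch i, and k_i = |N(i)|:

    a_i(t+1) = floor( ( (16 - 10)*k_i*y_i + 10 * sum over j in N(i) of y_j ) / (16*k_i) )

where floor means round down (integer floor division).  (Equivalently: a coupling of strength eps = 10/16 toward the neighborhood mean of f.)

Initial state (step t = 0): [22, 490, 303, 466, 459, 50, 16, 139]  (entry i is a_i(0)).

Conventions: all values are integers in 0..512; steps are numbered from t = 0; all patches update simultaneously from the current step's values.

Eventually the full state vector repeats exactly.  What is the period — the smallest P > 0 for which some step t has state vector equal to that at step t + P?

Simulating step by step:
t=0: [22, 490, 303, 466, 459, 50, 16, 139]
t=1: [107, 107, 210, 120, 124, 123, 104, 172]
t=2: [242, 242, 299, 249, 251, 251, 240, 278]
t=3: [464, 464, 448, 468, 469, 469, 463, 460]
t=4: [93, 93, 102, 91, 90, 90, 93, 95]
t=5: [179, 179, 184, 178, 177, 177, 179, 180]
t=6: [345, 345, 348, 344, 344, 344, 345, 345]
t=7: [322, 322, 320, 322, 322, 322, 322, 322]
t=8: [367, 367, 368, 367, 367, 367, 367, 367]
t=9: [279, 279, 279, 279, 279, 279, 279, 279]
t=10: [450, 450, 450, 450, 450, 450, 450, 450]
t=11: [119, 119, 119, 119, 119, 119, 119, 119]
t=12: [229, 229, 229, 229, 229, 229, 229, 229]
t=13: [442, 442, 442, 442, 442, 442, 442, 442]
t=14: [135, 135, 135, 135, 135, 135, 135, 135]
t=15: [260, 260, 260, 260, 260, 260, 260, 260]
t=16: [486, 486, 486, 486, 486, 486, 486, 486]
t=17: [50, 50, 50, 50, 50, 50, 50, 50]
t=18: [96, 96, 96, 96, 96, 96, 96, 96]
t=19: [185, 185, 185, 185, 185, 185, 185, 185]
t=20: [357, 357, 357, 357, 357, 357, 357, 357]
t=21: [299, 299, 299, 299, 299, 299, 299, 299]
t=22: [411, 411, 411, 411, 411, 411, 411, 411]
t=23: [195, 195, 195, 195, 195, 195, 195, 195]
t=24: [376, 376, 376, 376, 376, 376, 376, 376]
t=25: [262, 262, 262, 262, 262, 262, 262, 262]
t=26: [482, 482, 482, 482, 482, 482, 482, 482]
t=27: [57, 57, 57, 57, 57, 57, 57, 57]
t=28: [110, 110, 110, 110, 110, 110, 110, 110]
t=29: [212, 212, 212, 212, 212, 212, 212, 212]
t=30: [409, 409, 409, 409, 409, 409, 409, 409]
t=31: [198, 198, 198, 198, 198, 198, 198, 198]
t=32: [382, 382, 382, 382, 382, 382, 382, 382]
t=33: [251, 251, 251, 251, 251, 251, 251, 251]
t=34: [484, 484, 484, 484, 484, 484, 484, 484]
t=35: [54, 54, 54, 54, 54, 54, 54, 54]
t=36: [104, 104, 104, 104, 104, 104, 104, 104]
t=37: [200, 200, 200, 200, 200, 200, 200, 200]
t=38: [386, 386, 386, 386, 386, 386, 386, 386]
t=39: [243, 243, 243, 243, 243, 243, 243, 243]
t=40: [469, 469, 469, 469, 469, 469, 469, 469]
t=41: [83, 83, 83, 83, 83, 83, 83, 83]
t=42: [160, 160, 160, 160, 160, 160, 160, 160]
t=43: [309, 309, 309, 309, 309, 309, 309, 309]
t=44: [392, 392, 392, 392, 392, 392, 392, 392]
t=45: [231, 231, 231, 231, 231, 231, 231, 231]
t=46: [446, 446, 446, 446, 446, 446, 446, 446]
t=47: [127, 127, 127, 127, 127, 127, 127, 127]
t=48: [245, 245, 245, 245, 245, 245, 245, 245]
t=49: [473, 473, 473, 473, 473, 473, 473, 473]
t=50: [75, 75, 75, 75, 75, 75, 75, 75]
t=51: [144, 144, 144, 144, 144, 144, 144, 144]
t=52: [278, 278, 278, 278, 278, 278, 278, 278]
t=53: [452, 452, 452, 452, 452, 452, 452, 452]
t=54: [115, 115, 115, 115, 115, 115, 115, 115]
t=55: [222, 222, 222, 222, 222, 222, 222, 222]
t=56: [428, 428, 428, 428, 428, 428, 428, 428]
t=57: [162, 162, 162, 162, 162, 162, 162, 162]
t=58: [312, 312, 312, 312, 312, 312, 312, 312]
t=59: [386, 386, 386, 386, 386, 386, 386, 386]

Answer: 21
Key observation: The state at step 38, [386, 386, 386, 386, 386, 386, 386, 386], reappears at step 59 — and no state repeats earlier — so the cycle the system enters has period 21.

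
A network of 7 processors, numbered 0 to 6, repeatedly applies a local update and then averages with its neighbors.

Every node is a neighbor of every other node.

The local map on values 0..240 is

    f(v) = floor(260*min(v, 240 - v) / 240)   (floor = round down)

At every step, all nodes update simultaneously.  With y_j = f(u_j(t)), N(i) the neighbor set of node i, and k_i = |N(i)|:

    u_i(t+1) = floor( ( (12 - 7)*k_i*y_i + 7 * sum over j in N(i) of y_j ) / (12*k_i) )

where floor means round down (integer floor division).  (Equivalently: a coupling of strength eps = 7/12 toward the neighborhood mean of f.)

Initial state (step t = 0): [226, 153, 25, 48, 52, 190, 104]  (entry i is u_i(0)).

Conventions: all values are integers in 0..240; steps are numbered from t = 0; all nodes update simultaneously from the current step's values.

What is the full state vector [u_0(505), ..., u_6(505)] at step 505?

Simulating step by step:
t=0: [226, 153, 25, 48, 52, 190, 104]
t=1: [44, 69, 48, 56, 57, 57, 75]
t=2: [57, 66, 59, 61, 61, 61, 68]
t=3: [64, 67, 65, 66, 66, 66, 68]
t=4: [70, 71, 70, 71, 71, 71, 71]
t=5: [75, 75, 75, 75, 75, 75, 75]
t=6: [81, 81, 81, 81, 81, 81, 81]
t=7: [87, 87, 87, 87, 87, 87, 87]
t=8: [94, 94, 94, 94, 94, 94, 94]
t=9: [101, 101, 101, 101, 101, 101, 101]
t=10: [109, 109, 109, 109, 109, 109, 109]
t=11: [118, 118, 118, 118, 118, 118, 118]
t=12: [127, 127, 127, 127, 127, 127, 127]
t=13: [122, 122, 122, 122, 122, 122, 122]
t=14: [127, 127, 127, 127, 127, 127, 127]

Answer: [122, 122, 122, 122, 122, 122, 122]
Key observation: The state at step 12, [127, 127, 127, 127, 127, 127, 127], reappears at step 14: the system is in a cycle of period 2 from step 12 on.  Therefore the state at step 505 equals the state at step 12 + ((505 - 12) mod 2) = 13, which is [122, 122, 122, 122, 122, 122, 122].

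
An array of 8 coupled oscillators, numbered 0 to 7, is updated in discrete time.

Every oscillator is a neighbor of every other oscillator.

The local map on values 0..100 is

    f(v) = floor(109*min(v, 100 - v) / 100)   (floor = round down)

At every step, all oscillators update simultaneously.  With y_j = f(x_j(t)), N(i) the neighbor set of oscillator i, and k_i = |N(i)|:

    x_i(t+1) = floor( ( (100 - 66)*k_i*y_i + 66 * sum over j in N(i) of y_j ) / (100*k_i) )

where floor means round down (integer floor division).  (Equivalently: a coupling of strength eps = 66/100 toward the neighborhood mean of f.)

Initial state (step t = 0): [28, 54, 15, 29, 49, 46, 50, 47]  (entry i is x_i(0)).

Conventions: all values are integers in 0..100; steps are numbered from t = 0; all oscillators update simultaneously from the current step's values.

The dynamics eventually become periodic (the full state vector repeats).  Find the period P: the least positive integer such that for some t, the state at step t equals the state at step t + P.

Answer: 2
Key observation: The state at step 4, [50, 50, 50, 50, 50, 50, 50, 50], reappears at step 6 — and no state repeats earlier — so the cycle the system enters has period 2.

Derivation:
t=0: [28, 54, 15, 29, 49, 46, 50, 47]
t=1: [38, 43, 35, 39, 44, 43, 44, 44]
t=2: [43, 44, 42, 43, 44, 44, 44, 44]
t=3: [46, 46, 46, 46, 46, 46, 46, 46]
t=4: [50, 50, 50, 50, 50, 50, 50, 50]
t=5: [54, 54, 54, 54, 54, 54, 54, 54]
t=6: [50, 50, 50, 50, 50, 50, 50, 50]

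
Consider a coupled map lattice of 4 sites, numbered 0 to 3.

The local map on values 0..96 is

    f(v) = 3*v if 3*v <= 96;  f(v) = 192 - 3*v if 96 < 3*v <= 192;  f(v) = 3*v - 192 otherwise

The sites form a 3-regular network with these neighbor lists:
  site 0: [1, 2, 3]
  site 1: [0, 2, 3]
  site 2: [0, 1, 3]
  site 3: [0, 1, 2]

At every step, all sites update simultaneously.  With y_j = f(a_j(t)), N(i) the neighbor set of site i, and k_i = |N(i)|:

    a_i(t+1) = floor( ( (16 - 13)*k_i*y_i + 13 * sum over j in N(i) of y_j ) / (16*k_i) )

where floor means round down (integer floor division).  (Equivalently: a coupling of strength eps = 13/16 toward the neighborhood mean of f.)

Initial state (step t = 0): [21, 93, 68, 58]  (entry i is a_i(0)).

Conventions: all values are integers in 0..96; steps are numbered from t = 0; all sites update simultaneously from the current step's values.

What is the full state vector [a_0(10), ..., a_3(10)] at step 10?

Simulating step by step:
t=0: [21, 93, 68, 58]
t=1: [43, 41, 47, 47]
t=2: [58, 57, 59, 59]
t=3: [17, 16, 17, 17]
t=4: [50, 50, 50, 50]
t=5: [42, 42, 42, 42]
t=6: [66, 66, 66, 66]
t=7: [6, 6, 6, 6]
t=8: [18, 18, 18, 18]
t=9: [54, 54, 54, 54]
t=10: [30, 30, 30, 30]

Answer: [30, 30, 30, 30]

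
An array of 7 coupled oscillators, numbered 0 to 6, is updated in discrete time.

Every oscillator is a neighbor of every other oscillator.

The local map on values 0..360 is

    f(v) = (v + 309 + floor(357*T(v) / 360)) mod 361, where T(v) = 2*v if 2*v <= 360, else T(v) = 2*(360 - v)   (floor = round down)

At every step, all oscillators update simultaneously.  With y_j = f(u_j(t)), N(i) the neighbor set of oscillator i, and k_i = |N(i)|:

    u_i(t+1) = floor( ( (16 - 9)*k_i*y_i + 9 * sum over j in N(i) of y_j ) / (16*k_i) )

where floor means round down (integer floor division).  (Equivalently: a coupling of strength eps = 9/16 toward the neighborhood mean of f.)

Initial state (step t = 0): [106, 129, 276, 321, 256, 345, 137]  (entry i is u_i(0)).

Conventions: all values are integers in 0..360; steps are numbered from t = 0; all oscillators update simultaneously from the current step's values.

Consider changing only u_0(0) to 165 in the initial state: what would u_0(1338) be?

Answer: u_0(1338) = 320
Key observation: The state at step 13, [347, 347, 347, 347, 347, 347, 347], reappears at step 15: the system is in a cycle of period 2 from step 13 on.  Therefore the state at step 1338 equals the state at step 13 + ((1338 - 13) mod 2) = 14, which is [320, 320, 320, 320, 320, 320, 320].

Derivation:
t=0: [165, 129, 276, 321, 256, 345, 137]
t=1: [169, 255, 151, 260, 158, 252, 264]
t=2: [66, 52, 47, 50, 55, 53, 49]
t=3: [119, 105, 100, 103, 108, 106, 102]
t=4: [277, 263, 258, 261, 266, 264, 260]
t=5: [36, 41, 42, 41, 40, 40, 42]
t=6: [63, 68, 69, 68, 67, 67, 69]
t=7: [143, 148, 149, 148, 147, 147, 149]
t=8: [21, 26, 27, 26, 25, 25, 27]
t=9: [18, 23, 24, 23, 22, 22, 24]
t=10: [9, 14, 15, 14, 13, 13, 15]
t=11: [343, 348, 349, 348, 347, 347, 349]
t=12: [321, 319, 319, 319, 319, 319, 319]
t=13: [347, 347, 347, 347, 347, 347, 347]
t=14: [320, 320, 320, 320, 320, 320, 320]
t=15: [347, 347, 347, 347, 347, 347, 347]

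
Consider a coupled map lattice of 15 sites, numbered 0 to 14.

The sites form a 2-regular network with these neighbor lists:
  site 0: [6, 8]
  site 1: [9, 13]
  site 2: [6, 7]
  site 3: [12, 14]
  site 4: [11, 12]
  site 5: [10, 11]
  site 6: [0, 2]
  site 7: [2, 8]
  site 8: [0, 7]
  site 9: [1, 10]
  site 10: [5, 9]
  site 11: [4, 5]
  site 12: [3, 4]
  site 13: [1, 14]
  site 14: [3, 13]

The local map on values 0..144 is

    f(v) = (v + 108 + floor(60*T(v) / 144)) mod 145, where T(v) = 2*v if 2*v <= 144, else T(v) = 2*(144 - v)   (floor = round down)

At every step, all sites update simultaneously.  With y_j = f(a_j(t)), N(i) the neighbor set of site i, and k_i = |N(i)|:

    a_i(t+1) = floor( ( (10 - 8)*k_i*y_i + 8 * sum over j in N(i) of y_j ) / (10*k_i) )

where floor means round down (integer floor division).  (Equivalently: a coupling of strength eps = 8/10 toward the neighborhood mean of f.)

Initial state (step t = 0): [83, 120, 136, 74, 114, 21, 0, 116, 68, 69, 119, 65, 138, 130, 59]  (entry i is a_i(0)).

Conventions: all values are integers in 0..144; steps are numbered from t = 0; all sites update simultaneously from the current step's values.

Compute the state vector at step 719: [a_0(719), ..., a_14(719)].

Answer: [99, 99, 99, 99, 99, 99, 99, 99, 99, 99, 99, 99, 99, 99, 99]
Key observation: The state at step 5, [99, 99, 99, 99, 99, 99, 99, 99, 99, 99, 99, 99, 99, 99, 99], reappears at step 6: the system is in a cycle of period 1 from step 5 on.  Therefore the state at step 719 equals the state at step 5 + ((719 - 5) mod 1) = 5, which is [99, 99, 99, 99, 99, 99, 99, 99, 99, 99, 99, 99, 99, 99, 99].

Derivation:
t=0: [83, 120, 136, 74, 114, 21, 0, 116, 68, 69, 119, 65, 138, 130, 59]
t=1: [97, 97, 105, 89, 95, 73, 102, 97, 96, 99, 56, 57, 100, 90, 93]
t=2: [99, 98, 99, 98, 86, 71, 99, 99, 99, 85, 90, 90, 97, 98, 97]
t=3: [99, 98, 99, 99, 98, 97, 99, 99, 99, 98, 95, 95, 98, 99, 99]
t=4: [99, 99, 99, 99, 98, 98, 99, 99, 99, 98, 98, 98, 99, 99, 99]
t=5: [99, 99, 99, 99, 99, 99, 99, 99, 99, 99, 99, 99, 99, 99, 99]
t=6: [99, 99, 99, 99, 99, 99, 99, 99, 99, 99, 99, 99, 99, 99, 99]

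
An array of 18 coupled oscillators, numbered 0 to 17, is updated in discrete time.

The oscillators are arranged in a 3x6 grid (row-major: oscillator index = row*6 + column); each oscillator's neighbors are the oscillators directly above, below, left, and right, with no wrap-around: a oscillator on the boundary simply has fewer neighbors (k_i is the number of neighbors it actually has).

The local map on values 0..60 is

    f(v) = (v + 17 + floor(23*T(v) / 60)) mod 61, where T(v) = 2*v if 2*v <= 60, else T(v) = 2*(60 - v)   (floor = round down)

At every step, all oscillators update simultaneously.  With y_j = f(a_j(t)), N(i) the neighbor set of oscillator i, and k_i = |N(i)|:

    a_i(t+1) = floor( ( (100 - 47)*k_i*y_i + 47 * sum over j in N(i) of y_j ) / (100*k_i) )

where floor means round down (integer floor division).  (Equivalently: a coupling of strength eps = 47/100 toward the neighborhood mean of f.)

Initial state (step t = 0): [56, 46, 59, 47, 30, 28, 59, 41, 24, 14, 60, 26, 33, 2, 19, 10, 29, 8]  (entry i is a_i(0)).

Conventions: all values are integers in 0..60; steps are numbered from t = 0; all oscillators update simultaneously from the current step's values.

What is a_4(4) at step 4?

Answer: a_4(4) = 33

Derivation:
t=0: [56, 46, 59, 47, 30, 28, 59, 41, 24, 14, 60, 26, 33, 2, 19, 10, 29, 8]
t=1: [14, 12, 20, 16, 9, 5, 13, 18, 45, 35, 15, 8, 12, 21, 44, 33, 16, 18]
t=2: [39, 42, 42, 38, 34, 28, 40, 42, 20, 18, 36, 34, 41, 43, 18, 15, 39, 43]
t=3: [11, 11, 17, 15, 8, 6, 11, 15, 41, 38, 14, 9, 11, 17, 42, 39, 16, 11]
t=4: [36, 38, 39, 36, 33, 29, 37, 38, 18, 17, 35, 33, 38, 39, 16, 16, 37, 37]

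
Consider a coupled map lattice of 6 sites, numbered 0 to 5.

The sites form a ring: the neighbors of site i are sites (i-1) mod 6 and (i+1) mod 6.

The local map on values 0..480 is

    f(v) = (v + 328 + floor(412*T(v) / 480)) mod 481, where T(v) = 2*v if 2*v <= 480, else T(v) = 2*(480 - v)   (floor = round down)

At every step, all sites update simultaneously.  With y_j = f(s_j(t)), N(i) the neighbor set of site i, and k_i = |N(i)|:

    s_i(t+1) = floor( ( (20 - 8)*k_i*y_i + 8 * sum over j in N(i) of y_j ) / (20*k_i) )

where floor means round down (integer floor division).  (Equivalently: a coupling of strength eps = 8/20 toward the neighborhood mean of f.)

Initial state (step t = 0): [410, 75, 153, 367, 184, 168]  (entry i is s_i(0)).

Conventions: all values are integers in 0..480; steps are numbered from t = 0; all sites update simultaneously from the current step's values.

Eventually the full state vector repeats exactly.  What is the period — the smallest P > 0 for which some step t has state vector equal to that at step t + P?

Answer: 2
Key observation: The state at step 12, [390, 390, 390, 390, 391, 390], reappears at step 14 — and no state repeats earlier — so the cycle the system enters has period 2.

Derivation:
t=0: [410, 75, 153, 367, 184, 168]
t=1: [296, 157, 248, 365, 349, 326]
t=2: [416, 257, 143, 331, 421, 437]
t=3: [295, 124, 228, 380, 379, 362]
t=4: [394, 294, 395, 411, 401, 418]
t=5: [399, 431, 399, 379, 379, 376]
t=6: [383, 371, 383, 396, 399, 397]
t=7: [395, 401, 396, 388, 385, 387]
t=8: [387, 384, 387, 391, 394, 392]
t=9: [392, 394, 392, 390, 388, 390]
t=10: [389, 388, 389, 391, 391, 391]
t=11: [391, 392, 391, 390, 390, 390]
t=12: [390, 390, 390, 390, 391, 390]
t=13: [391, 391, 391, 390, 390, 390]
t=14: [390, 390, 390, 390, 391, 390]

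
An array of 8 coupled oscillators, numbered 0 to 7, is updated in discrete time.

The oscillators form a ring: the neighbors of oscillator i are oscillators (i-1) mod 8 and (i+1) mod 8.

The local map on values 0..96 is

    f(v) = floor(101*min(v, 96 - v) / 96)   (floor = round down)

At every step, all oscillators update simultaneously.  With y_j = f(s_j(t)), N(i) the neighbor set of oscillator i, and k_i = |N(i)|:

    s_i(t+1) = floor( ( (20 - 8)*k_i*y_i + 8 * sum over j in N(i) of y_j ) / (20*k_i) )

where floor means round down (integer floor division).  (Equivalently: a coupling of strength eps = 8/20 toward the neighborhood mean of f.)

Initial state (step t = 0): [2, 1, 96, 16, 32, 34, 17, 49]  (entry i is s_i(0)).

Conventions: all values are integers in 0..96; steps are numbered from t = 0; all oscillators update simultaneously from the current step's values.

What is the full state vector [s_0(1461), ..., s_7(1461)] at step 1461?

Simulating step by step:
t=0: [2, 1, 96, 16, 32, 34, 17, 49]
t=1: [11, 1, 3, 16, 30, 31, 27, 33]
t=2: [13, 3, 5, 16, 28, 31, 30, 28]
t=3: [14, 5, 6, 16, 27, 31, 30, 26]
t=4: [14, 7, 7, 16, 26, 31, 30, 25]
t=5: [15, 8, 8, 16, 25, 30, 30, 24]
t=6: [15, 9, 9, 16, 25, 30, 29, 24]
t=7: [15, 10, 10, 16, 25, 29, 29, 24]
t=8: [16, 11, 11, 16, 24, 29, 29, 24]
t=9: [16, 12, 12, 16, 24, 29, 29, 24]
t=10: [17, 12, 12, 17, 24, 29, 29, 24]
t=11: [17, 13, 13, 17, 24, 29, 29, 24]
t=12: [17, 13, 13, 17, 24, 29, 29, 24]

Answer: [17, 13, 13, 17, 24, 29, 29, 24]
Key observation: The state at step 11, [17, 13, 13, 17, 24, 29, 29, 24], reappears at step 12: the system is in a cycle of period 1 from step 11 on.  Therefore the state at step 1461 equals the state at step 11 + ((1461 - 11) mod 1) = 11, which is [17, 13, 13, 17, 24, 29, 29, 24].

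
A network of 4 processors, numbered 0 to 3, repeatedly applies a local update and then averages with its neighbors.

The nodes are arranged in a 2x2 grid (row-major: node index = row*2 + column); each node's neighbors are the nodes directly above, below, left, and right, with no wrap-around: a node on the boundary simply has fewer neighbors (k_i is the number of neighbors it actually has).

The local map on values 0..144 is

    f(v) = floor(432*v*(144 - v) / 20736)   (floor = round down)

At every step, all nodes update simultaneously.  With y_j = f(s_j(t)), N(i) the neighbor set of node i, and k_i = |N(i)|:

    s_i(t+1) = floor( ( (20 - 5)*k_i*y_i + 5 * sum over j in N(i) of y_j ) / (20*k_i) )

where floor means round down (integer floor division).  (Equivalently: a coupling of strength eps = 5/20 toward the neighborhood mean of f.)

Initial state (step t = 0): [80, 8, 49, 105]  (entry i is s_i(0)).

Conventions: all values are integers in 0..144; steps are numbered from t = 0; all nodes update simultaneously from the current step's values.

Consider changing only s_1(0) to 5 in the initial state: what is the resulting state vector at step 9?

Answer: [96, 96, 96, 96]
Key observation: This trace re-runs the system from the modified initial state.

Derivation:
t=0: [80, 5, 49, 105]
t=1: [93, 34, 95, 77]
t=2: [95, 83, 97, 101]
t=3: [96, 102, 93, 92]
t=4: [95, 91, 97, 97]
t=5: [96, 98, 94, 94]
t=6: [95, 93, 96, 96]
t=7: [96, 97, 96, 96]
t=8: [95, 94, 96, 95]
t=9: [96, 96, 96, 96]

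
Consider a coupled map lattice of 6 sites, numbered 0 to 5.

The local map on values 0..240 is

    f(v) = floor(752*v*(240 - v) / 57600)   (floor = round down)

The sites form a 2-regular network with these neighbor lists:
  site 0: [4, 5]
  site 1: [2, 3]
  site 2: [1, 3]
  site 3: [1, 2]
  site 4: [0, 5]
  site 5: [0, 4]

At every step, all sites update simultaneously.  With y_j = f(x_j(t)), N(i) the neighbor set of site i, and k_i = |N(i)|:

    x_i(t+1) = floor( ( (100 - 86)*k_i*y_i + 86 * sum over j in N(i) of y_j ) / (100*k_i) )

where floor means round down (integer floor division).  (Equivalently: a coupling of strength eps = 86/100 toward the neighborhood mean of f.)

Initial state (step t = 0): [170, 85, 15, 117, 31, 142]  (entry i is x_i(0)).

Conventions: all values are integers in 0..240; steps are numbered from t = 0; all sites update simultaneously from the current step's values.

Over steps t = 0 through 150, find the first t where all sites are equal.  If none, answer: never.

Answer: 4
Key observation: Synchronization is absorbing here: once all sites are equal they stay equal, and step 4 is the first all-equal step.

Derivation:
t=0: [170, 85, 15, 117, 31, 142]  (not all equal)
t=1: [135, 123, 160, 119, 156, 128]  (not all equal)
t=2: [179, 178, 184, 178, 183, 179]  (not all equal)
t=3: [139, 139, 142, 139, 141, 139]  (not all equal)
t=4: [182, 182, 182, 182, 182, 182]  (all equal)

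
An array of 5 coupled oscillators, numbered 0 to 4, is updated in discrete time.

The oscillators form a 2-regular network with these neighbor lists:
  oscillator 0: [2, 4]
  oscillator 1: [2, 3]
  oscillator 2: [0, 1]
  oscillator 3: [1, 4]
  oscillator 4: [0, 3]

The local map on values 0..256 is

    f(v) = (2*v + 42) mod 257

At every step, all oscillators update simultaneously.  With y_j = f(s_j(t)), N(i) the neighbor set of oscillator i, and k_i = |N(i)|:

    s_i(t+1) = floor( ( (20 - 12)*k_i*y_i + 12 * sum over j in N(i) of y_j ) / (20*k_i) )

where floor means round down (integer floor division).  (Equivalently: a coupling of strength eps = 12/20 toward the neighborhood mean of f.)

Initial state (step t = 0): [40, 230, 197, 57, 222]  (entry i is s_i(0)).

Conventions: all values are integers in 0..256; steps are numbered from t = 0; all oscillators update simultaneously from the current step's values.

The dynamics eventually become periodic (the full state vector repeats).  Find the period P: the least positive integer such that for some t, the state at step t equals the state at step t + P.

Simulating step by step:
t=0: [40, 230, 197, 57, 222]
t=1: [171, 198, 181, 204, 175]
t=2: [135, 174, 151, 172, 150]
t=3: [73, 118, 91, 117, 89]
t=4: [208, 81, 152, 79, 150]
t=5: [132, 168, 157, 166, 154]
t=6: [77, 113, 90, 111, 87]
t=7: [209, 73, 150, 70, 147]
t=8: [130, 155, 151, 152, 147]
t=9: [67, 90, 76, 87, 71]
t=10: [183, 211, 197, 208, 191]
t=11: [164, 196, 179, 192, 172]
t=12: [126, 164, 144, 159, 136]
t=13: [53, 98, 74, 92, 64]
t=14: [167, 220, 191, 212, 180]
t=15: [141, 202, 170, 194, 156]
t=16: [93, 165, 126, 155, 110]
t=17: [103, 85, 117, 74, 98]
t=18: [176, 147, 145, 211, 226]
t=19: [148, 116, 94, 177, 198]
t=20: [155, 117, 121, 115, 138]
t=21: [64, 20, 45, 30, 57]
t=22: [154, 103, 128, 112, 144]
t=23: [71, 114, 118, 99, 59]
t=24: [127, 83, 67, 147, 191]
t=25: [118, 159, 144, 144, 102]
t=26: [104, 85, 66, 133, 126]
t=27: [163, 152, 208, 95, 105]
t=28: [180, 165, 140, 195, 203]
t=29: [134, 118, 104, 161, 172]
t=30: [134, 115, 122, 87, 99]
t=31: [101, 79, 32, 162, 176]
t=32: [170, 144, 175, 144, 160]
t=33: [122, 91, 113, 82, 101]
t=34: [88, 154, 80, 222, 168]
t=35: [184, 166, 174, 155, 182]
t=36: [145, 115, 134, 117, 134]
t=37: [61, 27, 48, 28, 49]
t=38: [149, 109, 133, 110, 134]
t=39: [64, 18, 46, 18, 47]
t=40: [149, 94, 128, 95, 128]
t=41: [57, 173, 110, 174, 110]
t=42: [65, 93, 88, 94, 88]
t=43: [199, 225, 207, 225, 207]
t=44: [192, 224, 205, 224, 205]
t=45: [184, 221, 198, 221, 198]
t=46: [169, 213, 186, 213, 186]
t=47: [143, 194, 163, 194, 163]
t=48: [95, 154, 117, 154, 117]
t=49: [104, 70, 105, 70, 105]
t=50: [251, 203, 230, 203, 230]
t=51: [159, 207, 164, 207, 164]
t=52: [109, 173, 135, 173, 135]
t=53: [34, 108, 62, 108, 62]
t=54: [143, 50, 99, 50, 99]
t=55: [172, 171, 159, 171, 159]
t=56: [113, 119, 118, 119, 118]
t=57: [17, 22, 18, 22, 18]
t=58: [77, 83, 79, 83, 79]
t=59: [198, 205, 201, 205, 201]
t=60: [184, 192, 187, 192, 187]
t=61: [156, 166, 160, 166, 160]
t=62: [101, 113, 106, 113, 106]
t=63: [250, 83, 178, 83, 178]
t=64: [95, 187, 127, 187, 127]
t=65: [116, 123, 132, 123, 132]
t=66: [36, 36, 34, 36, 34]
t=67: [111, 112, 112, 112, 112]
t=68: [8, 9, 8, 9, 8]
t=69: [58, 59, 58, 59, 58]
t=70: [158, 159, 158, 159, 158]
t=71: [101, 102, 101, 102, 101]
t=72: [244, 245, 244, 245, 244]
t=73: [16, 17, 16, 17, 16]
t=74: [74, 75, 74, 75, 74]
t=75: [190, 191, 190, 191, 190]
t=76: [165, 166, 165, 166, 165]
t=77: [115, 116, 115, 116, 115]
t=78: [15, 16, 15, 16, 15]
t=79: [72, 73, 72, 73, 72]
t=80: [186, 187, 186, 187, 186]
t=81: [157, 158, 157, 158, 157]
t=82: [99, 100, 99, 100, 99]
t=83: [240, 241, 240, 241, 240]
t=84: [8, 9, 8, 9, 8]

Answer: 16
Key observation: The state at step 68, [8, 9, 8, 9, 8], reappears at step 84 — and no state repeats earlier — so the cycle the system enters has period 16.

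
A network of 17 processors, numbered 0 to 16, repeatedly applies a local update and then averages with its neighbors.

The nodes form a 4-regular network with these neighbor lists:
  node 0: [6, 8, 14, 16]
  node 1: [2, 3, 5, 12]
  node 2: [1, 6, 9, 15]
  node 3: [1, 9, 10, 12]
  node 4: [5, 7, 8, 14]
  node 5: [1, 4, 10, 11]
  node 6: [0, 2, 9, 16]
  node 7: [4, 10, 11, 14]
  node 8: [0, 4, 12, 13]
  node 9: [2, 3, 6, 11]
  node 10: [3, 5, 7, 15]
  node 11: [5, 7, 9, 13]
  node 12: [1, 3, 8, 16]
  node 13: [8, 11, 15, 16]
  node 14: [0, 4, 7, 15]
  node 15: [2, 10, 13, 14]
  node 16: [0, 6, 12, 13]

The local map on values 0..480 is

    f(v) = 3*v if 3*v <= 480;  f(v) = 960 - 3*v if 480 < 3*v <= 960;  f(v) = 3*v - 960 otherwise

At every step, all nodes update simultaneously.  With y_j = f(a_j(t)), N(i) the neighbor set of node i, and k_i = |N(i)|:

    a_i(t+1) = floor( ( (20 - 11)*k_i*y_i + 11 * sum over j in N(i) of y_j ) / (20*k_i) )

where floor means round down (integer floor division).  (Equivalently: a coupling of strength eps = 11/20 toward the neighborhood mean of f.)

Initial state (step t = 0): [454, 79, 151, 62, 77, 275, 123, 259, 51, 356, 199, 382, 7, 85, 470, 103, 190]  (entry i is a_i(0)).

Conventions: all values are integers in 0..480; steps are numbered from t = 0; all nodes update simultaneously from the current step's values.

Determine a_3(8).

Answer: a_3(8) = 322

Derivation:
t=0: [454, 79, 151, 62, 77, 275, 123, 259, 51, 356, 199, 382, 7, 85, 470, 103, 190]
t=1: [368, 215, 344, 183, 230, 200, 352, 251, 193, 212, 275, 177, 142, 257, 357, 348, 319]
t=2: [146, 316, 145, 349, 267, 319, 117, 223, 312, 284, 206, 341, 344, 208, 146, 107, 118]
t=3: [357, 87, 304, 112, 175, 80, 341, 268, 148, 177, 250, 129, 97, 255, 363, 357, 323]
t=4: [138, 243, 140, 314, 328, 285, 110, 229, 341, 307, 210, 314, 275, 218, 169, 129, 94]
t=5: [341, 197, 324, 109, 133, 130, 307, 236, 149, 125, 256, 107, 142, 240, 354, 381, 289]
t=6: [121, 324, 138, 334, 343, 351, 92, 252, 356, 264, 244, 317, 361, 251, 169, 157, 147]
t=7: [339, 97, 313, 91, 149, 85, 314, 196, 153, 177, 213, 96, 138, 234, 356, 390, 331]
t=8: [110, 263, 139, 322, 365, 299, 82, 327, 368, 275, 297, 310, 331, 252, 197, 191, 117]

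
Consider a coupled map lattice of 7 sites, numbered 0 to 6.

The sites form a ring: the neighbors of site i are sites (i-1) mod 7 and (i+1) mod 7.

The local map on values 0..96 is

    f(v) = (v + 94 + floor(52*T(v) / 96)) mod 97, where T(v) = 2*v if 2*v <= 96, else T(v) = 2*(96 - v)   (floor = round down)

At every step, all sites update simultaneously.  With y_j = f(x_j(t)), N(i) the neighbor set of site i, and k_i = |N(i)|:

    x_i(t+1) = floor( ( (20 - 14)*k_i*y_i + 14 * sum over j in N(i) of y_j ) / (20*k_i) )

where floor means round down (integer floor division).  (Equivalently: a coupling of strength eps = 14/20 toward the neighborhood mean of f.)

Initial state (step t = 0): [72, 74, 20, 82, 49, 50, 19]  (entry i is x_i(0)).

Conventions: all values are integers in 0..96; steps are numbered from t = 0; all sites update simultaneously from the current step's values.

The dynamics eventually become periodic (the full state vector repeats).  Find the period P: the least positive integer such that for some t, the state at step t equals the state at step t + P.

Simulating step by step:
t=0: [72, 74, 20, 82, 49, 50, 19]
t=1: [74, 74, 77, 75, 95, 75, 77]
t=2: [94, 94, 94, 93, 93, 93, 94]
t=3: [93, 93, 93, 93, 93, 93, 93]
t=4: [93, 93, 93, 93, 93, 93, 93]

Answer: 1
Key observation: The state at step 3, [93, 93, 93, 93, 93, 93, 93], reappears at step 4 — and no state repeats earlier — so the cycle the system enters has period 1.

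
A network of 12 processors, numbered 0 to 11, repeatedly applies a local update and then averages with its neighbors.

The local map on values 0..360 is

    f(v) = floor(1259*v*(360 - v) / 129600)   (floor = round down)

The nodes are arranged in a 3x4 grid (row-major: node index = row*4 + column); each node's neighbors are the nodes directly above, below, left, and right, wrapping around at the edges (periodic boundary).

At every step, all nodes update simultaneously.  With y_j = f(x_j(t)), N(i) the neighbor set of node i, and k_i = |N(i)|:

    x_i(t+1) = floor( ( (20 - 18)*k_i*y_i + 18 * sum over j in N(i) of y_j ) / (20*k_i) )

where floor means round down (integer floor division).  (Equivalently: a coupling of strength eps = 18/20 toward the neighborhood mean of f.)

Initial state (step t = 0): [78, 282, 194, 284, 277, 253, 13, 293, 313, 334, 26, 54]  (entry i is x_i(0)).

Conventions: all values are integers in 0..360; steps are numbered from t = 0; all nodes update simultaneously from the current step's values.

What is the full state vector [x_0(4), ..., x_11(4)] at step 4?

Simulating step by step:
t=0: [78, 282, 194, 284, 277, 253, 13, 293, 313, 334, 26, 54]
t=1: [198, 217, 154, 217, 203, 152, 195, 161, 167, 166, 143, 156]
t=2: [306, 308, 304, 308, 310, 308, 307, 308, 310, 306, 309, 306]
t=3: [153, 159, 156, 159, 154, 155, 157, 155, 156, 153, 159, 153]
t=4: [309, 307, 309, 307, 308, 308, 308, 308, 307, 309, 308, 309]

Answer: [309, 307, 309, 307, 308, 308, 308, 308, 307, 309, 308, 309]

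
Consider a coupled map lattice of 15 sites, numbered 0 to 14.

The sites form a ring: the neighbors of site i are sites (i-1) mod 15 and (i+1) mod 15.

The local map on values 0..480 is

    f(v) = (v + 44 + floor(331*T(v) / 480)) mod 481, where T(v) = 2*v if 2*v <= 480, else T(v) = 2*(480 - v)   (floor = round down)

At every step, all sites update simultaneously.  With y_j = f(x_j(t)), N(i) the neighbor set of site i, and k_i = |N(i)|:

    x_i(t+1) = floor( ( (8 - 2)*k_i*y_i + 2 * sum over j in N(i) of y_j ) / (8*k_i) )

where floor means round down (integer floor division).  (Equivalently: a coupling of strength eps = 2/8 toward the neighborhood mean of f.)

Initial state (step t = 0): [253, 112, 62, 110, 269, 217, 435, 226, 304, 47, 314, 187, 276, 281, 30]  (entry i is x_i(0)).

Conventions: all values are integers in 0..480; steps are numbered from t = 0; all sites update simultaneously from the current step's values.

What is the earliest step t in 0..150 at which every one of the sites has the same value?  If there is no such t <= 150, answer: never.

Answer: never
Key observation: The state at step 23 reappears at step 27 — the system is in a cycle of period 4 from step 23 on.  No step 0..27 is synchronized, and the cycle repeats forever, so no step up to 150 (or ever) has all sites equal.

Derivation:
t=0: [253, 112, 62, 110, 269, 217, 435, 226, 304, 47, 314, 187, 276, 281, 30]  (not all equal)
t=1: [149, 272, 220, 268, 140, 82, 67, 96, 113, 143, 99, 33, 105, 117, 117]  (not all equal)
t=2: [353, 151, 95, 150, 328, 251, 216, 268, 316, 361, 272, 163, 275, 318, 331]  (not all equal)
t=3: [131, 347, 302, 346, 141, 118, 88, 114, 105, 94, 155, 353, 156, 105, 98]  (not all equal)
t=4: [312, 127, 105, 130, 336, 322, 269, 304, 292, 288, 353, 171, 359, 306, 288]  (not all equal)
t=5: [137, 309, 307, 313, 129, 104, 118, 111, 113, 111, 138, 359, 135, 106, 113]  (not all equal)
t=6: [329, 139, 107, 136, 312, 302, 317, 310, 311, 316, 328, 158, 321, 306, 317]  (not all equal)
t=7: [134, 330, 316, 325, 139, 108, 105, 106, 106, 104, 140, 339, 143, 106, 104]  (not all equal)
t=8: [320, 132, 103, 135, 330, 308, 294, 295, 295, 302, 331, 167, 337, 306, 300]  (not all equal)
t=9: [135, 317, 307, 322, 133, 107, 112, 113, 112, 109, 143, 355, 141, 107, 109]  (not all equal)
t=10: [324, 137, 106, 135, 320, 307, 308, 311, 309, 314, 337, 162, 332, 308, 310]  (not all equal)
t=11: [136, 326, 313, 323, 136, 107, 107, 107, 106, 104, 139, 346, 141, 106, 106]  (not all equal)
t=12: [324, 134, 104, 135, 325, 306, 298, 297, 295, 302, 328, 163, 332, 306, 304]  (not all equal)
t=13: [135, 320, 309, 322, 134, 107, 111, 112, 112, 109, 142, 348, 141, 107, 108]  (not all equal)
t=14: [324, 136, 105, 135, 321, 307, 307, 309, 309, 313, 335, 164, 333, 308, 307]  (not all equal)
t=15: [135, 324, 311, 323, 136, 107, 107, 107, 106, 105, 140, 349, 141, 106, 107]  (not all equal)
t=16: [323, 135, 105, 135, 325, 306, 298, 297, 295, 303, 330, 163, 332, 306, 306]  (not all equal)
t=17: [135, 323, 311, 323, 134, 107, 111, 112, 112, 109, 141, 348, 141, 106, 107]  (not all equal)
t=18: [323, 135, 105, 135, 321, 307, 307, 309, 309, 313, 333, 164, 332, 306, 306]  (not all equal)
t=19: [135, 323, 311, 323, 136, 107, 107, 107, 106, 105, 141, 350, 142, 106, 107]  (not all equal)
t=20: [323, 135, 105, 135, 325, 306, 298, 297, 295, 304, 332, 164, 334, 306, 306]  (not all equal)
t=21: [135, 323, 311, 323, 134, 107, 111, 112, 112, 108, 142, 350, 141, 106, 107]  (not all equal)
t=22: [323, 135, 105, 135, 321, 307, 307, 309, 308, 311, 334, 164, 332, 306, 306]  (not all equal)
t=23: [135, 323, 311, 323, 136, 107, 107, 107, 107, 106, 141, 350, 142, 106, 107]  (not all equal)
t=24: [323, 135, 105, 135, 325, 306, 298, 298, 297, 306, 332, 164, 334, 306, 306]  (not all equal)
t=25: [135, 323, 311, 323, 134, 107, 111, 112, 111, 107, 142, 350, 141, 106, 107]  (not all equal)
t=26: [323, 135, 105, 135, 321, 307, 307, 309, 307, 309, 334, 164, 332, 306, 306]  (not all equal)
t=27: [135, 323, 311, 323, 136, 107, 107, 107, 107, 106, 141, 350, 142, 106, 107]  (not all equal)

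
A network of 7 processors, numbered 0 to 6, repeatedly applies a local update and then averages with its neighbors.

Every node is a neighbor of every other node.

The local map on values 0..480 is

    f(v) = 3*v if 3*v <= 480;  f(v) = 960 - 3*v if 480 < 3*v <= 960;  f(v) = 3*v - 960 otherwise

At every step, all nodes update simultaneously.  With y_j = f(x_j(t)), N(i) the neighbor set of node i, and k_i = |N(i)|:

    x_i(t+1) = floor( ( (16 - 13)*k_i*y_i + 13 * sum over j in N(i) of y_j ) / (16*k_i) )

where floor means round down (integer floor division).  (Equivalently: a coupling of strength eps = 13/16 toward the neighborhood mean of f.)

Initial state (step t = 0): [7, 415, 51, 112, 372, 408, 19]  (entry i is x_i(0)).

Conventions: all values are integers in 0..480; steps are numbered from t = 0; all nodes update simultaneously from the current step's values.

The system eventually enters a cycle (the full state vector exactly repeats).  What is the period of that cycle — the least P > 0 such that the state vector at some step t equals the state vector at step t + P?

Answer: 16
Key observation: The state at step 3, [285, 285, 285, 285, 285, 285, 285], reappears at step 19 — and no state repeats earlier — so the cycle the system enters has period 16.

Derivation:
t=0: [7, 415, 51, 112, 372, 408, 19]
t=1: [173, 187, 180, 189, 180, 186, 175]
t=2: [417, 414, 415, 414, 415, 415, 416]
t=3: [285, 285, 285, 285, 285, 285, 285]
t=4: [105, 105, 105, 105, 105, 105, 105]
t=5: [315, 315, 315, 315, 315, 315, 315]
t=6: [15, 15, 15, 15, 15, 15, 15]
t=7: [45, 45, 45, 45, 45, 45, 45]
t=8: [135, 135, 135, 135, 135, 135, 135]
t=9: [405, 405, 405, 405, 405, 405, 405]
t=10: [255, 255, 255, 255, 255, 255, 255]
t=11: [195, 195, 195, 195, 195, 195, 195]
t=12: [375, 375, 375, 375, 375, 375, 375]
t=13: [165, 165, 165, 165, 165, 165, 165]
t=14: [465, 465, 465, 465, 465, 465, 465]
t=15: [435, 435, 435, 435, 435, 435, 435]
t=16: [345, 345, 345, 345, 345, 345, 345]
t=17: [75, 75, 75, 75, 75, 75, 75]
t=18: [225, 225, 225, 225, 225, 225, 225]
t=19: [285, 285, 285, 285, 285, 285, 285]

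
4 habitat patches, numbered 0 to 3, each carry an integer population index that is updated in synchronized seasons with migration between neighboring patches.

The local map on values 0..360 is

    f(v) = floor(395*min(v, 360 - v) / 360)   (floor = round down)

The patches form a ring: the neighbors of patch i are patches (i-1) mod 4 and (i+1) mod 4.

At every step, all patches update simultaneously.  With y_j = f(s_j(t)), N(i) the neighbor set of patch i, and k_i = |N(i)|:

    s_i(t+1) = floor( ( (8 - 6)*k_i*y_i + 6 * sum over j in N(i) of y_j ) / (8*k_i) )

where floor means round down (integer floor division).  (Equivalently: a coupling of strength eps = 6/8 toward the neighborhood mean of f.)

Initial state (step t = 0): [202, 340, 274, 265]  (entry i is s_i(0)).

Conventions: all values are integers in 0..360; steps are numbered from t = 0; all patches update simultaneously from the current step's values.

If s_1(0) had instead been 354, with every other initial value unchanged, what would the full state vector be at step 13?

Answer: [187, 187, 187, 187]
Key observation: This trace re-runs the system from the modified initial state.

Derivation:
t=0: [202, 354, 274, 265]
t=1: [84, 101, 64, 126]
t=2: [116, 88, 110, 95]
t=3: [106, 116, 105, 118]
t=4: [125, 118, 124, 118]
t=5: [131, 134, 130, 134]
t=6: [146, 143, 145, 143]
t=7: [157, 158, 156, 158]
t=8: [172, 171, 172, 171]
t=9: [187, 187, 187, 187]
t=10: [189, 189, 189, 189]
t=11: [187, 187, 187, 187]
t=12: [189, 189, 189, 189]
t=13: [187, 187, 187, 187]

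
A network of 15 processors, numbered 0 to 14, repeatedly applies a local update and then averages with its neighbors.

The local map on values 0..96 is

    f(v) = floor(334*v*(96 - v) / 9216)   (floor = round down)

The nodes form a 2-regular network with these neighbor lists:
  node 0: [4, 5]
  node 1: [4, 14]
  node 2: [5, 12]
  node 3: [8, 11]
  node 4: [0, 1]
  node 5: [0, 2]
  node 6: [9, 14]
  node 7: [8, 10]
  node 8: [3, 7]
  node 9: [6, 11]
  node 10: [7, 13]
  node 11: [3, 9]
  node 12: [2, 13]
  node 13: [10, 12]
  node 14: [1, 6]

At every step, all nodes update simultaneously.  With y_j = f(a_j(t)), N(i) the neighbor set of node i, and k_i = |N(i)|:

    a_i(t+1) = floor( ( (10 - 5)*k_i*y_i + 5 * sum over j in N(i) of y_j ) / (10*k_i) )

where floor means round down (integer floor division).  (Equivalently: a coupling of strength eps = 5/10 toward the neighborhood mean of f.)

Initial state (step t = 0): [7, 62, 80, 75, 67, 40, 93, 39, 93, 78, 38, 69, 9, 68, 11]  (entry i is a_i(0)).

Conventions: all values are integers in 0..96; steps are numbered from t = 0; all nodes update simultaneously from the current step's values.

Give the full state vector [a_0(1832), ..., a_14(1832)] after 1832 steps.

Simulating step by step:
t=0: [7, 62, 80, 75, 67, 40, 93, 39, 93, 78, 38, 69, 9, 68, 11]
t=1: [48, 63, 50, 47, 59, 57, 25, 62, 39, 44, 76, 60, 42, 61, 38]
t=2: [81, 77, 82, 81, 79, 81, 72, 71, 79, 76, 65, 80, 81, 72, 74]
t=3: [45, 53, 42, 45, 48, 43, 59, 62, 51, 54, 68, 47, 47, 60, 58]
t=4: [82, 81, 82, 83, 82, 82, 79, 76, 81, 81, 73, 82, 81, 77, 79]
t=5: [41, 44, 41, 40, 41, 41, 47, 53, 45, 44, 57, 41, 45, 52, 47]
t=6: [81, 82, 81, 81, 81, 81, 82, 81, 82, 82, 81, 81, 82, 81, 82]
t=7: [44, 41, 43, 43, 43, 44, 41, 43, 42, 41, 44, 43, 42, 43, 41]
t=8: [82, 81, 82, 82, 81, 82, 81, 82, 82, 81, 82, 81, 82, 82, 81]
t=9: [41, 44, 41, 41, 43, 41, 44, 41, 41, 44, 41, 43, 41, 41, 44]
t=10: [81, 82, 81, 81, 81, 81, 82, 81, 81, 82, 81, 81, 81, 81, 82]
t=11: [44, 41, 44, 44, 43, 44, 41, 44, 44, 41, 44, 43, 44, 44, 41]
t=12: [82, 81, 82, 82, 81, 82, 81, 82, 82, 81, 82, 81, 82, 82, 81]

Answer: [82, 81, 82, 82, 81, 82, 81, 82, 82, 81, 82, 81, 82, 82, 81]
Key observation: The state at step 8, [82, 81, 82, 82, 81, 82, 81, 82, 82, 81, 82, 81, 82, 82, 81], reappears at step 12: the system is in a cycle of period 4 from step 8 on.  Therefore the state at step 1832 equals the state at step 8 + ((1832 - 8) mod 4) = 8, which is [82, 81, 82, 82, 81, 82, 81, 82, 82, 81, 82, 81, 82, 82, 81].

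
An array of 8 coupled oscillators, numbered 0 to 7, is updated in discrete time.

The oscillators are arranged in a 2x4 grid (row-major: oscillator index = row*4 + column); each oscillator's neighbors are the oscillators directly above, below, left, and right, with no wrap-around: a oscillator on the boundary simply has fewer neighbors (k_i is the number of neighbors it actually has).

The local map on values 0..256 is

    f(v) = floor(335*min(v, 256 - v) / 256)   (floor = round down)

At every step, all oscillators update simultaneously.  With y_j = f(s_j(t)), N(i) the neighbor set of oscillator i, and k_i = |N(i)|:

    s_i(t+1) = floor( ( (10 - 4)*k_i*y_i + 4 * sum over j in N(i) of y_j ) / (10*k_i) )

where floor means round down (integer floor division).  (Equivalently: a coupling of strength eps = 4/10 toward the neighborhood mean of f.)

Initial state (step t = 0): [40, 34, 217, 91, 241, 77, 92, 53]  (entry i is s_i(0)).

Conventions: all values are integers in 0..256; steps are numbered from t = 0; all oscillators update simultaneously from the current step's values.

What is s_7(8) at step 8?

Simulating step by step:
t=0: [40, 34, 217, 91, 241, 77, 92, 53]
t=1: [43, 53, 68, 95, 41, 84, 101, 89]
t=2: [58, 75, 96, 115, 64, 99, 120, 120]
t=3: [81, 102, 129, 146, 90, 122, 149, 155]
t=4: [113, 137, 155, 145, 123, 147, 144, 135]
t=5: [151, 149, 138, 145, 153, 146, 145, 153]
t=6: [137, 141, 149, 144, 136, 141, 144, 138]
t=7: [154, 149, 142, 146, 155, 150, 146, 150]
t=8: [134, 140, 146, 143, 133, 138, 142, 140]

Answer: s_7(8) = 140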